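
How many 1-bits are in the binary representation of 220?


0b11011100 has 5 set bits

5


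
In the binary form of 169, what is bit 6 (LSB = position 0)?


0b10101001, position 6 = 0

0


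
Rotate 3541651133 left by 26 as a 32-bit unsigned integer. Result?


Rotate 0b11010011000110010100111010111101 left by 26 (32-bit) = 0b11110111010011000110010100111010 = 4148979002

4148979002


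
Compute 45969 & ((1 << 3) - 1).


45969 & 7 = 1

1


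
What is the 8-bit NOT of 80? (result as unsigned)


~0b1010000 = 0b10101111 = 175 (8-bit unsigned)

175


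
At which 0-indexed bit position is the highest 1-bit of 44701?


0b1010111010011101. Highest set bit at position 15

15


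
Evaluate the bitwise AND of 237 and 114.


0b11101101 & 0b1110010 = 0b1100000 = 96

96


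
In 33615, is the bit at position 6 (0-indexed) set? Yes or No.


0b1000001101001111, bit 6 = 1. Yes

Yes


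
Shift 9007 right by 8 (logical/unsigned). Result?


0b10001100101111 >> 8 = 0b100011 = 35

35


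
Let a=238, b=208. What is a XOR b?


238 ^ 208 = 62

62


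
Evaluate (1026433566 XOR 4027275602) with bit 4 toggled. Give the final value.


Step 1: 1026433566 ^ 4027275602 = 3441785676
Step 2: 3441785676 ^ (1 << 4) = 3441785676 ^ 16 = 3441785692

3441785692


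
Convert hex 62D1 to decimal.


62D1 hex = 25297 decimal

25297


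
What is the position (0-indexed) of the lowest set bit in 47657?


0b1011101000101001. Lowest set bit at position 0

0


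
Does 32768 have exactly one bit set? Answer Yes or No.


0b1000000000000000. Only one bit set => Yes

Yes


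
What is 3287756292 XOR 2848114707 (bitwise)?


0b11000011111101110010111000000100 ^ 0b10101001110000101100100000010011 = 0b1101010001101011110011000010111 = 1781917207

1781917207


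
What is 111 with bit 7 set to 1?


111 | (1 << 7) = 111 | 128 = 239

239


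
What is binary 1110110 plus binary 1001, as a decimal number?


1110110 + 1001 = 1111111 = 127

127


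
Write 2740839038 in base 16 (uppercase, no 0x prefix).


2740839038 = A35DE27E hex

A35DE27E


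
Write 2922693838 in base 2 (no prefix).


2922693838 = 10101110001101001100010011001110 in binary

10101110001101001100010011001110


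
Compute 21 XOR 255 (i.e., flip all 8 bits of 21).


21 ^ 255 = 234

234


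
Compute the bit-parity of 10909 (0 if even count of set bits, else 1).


0b10101010011101 has 8 ones => parity 0

0


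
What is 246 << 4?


0b11110110 << 4 = 0b111101100000 = 3936

3936


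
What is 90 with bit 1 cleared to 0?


90 & ~(1 << 1) = 88

88


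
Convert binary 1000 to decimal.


1000 in decimal = 8

8


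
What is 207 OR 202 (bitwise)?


0b11001111 | 0b11001010 = 0b11001111 = 207

207


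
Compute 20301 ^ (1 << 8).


20301 ^ (1 << 8) = 20301 ^ 256 = 20045

20045


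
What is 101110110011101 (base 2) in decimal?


101110110011101 in decimal = 23965

23965


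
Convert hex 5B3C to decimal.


5B3C hex = 23356 decimal

23356


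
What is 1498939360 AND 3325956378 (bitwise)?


0b1011001010101111111111111100000 & 0b11000110001111100001000100011010 = 0b1000000000101100001000100000000 = 1075187968

1075187968


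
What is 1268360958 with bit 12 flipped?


1268360958 ^ (1 << 12) = 1268360958 ^ 4096 = 1268365054

1268365054


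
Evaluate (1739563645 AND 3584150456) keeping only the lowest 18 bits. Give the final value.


Step 1: 1739563645 & 3584150456 = 1168212536
Step 2: 1168212536 & 262143 = 98872

98872


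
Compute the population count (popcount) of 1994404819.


0b1110110111000000011001111010011 has 17 set bits

17


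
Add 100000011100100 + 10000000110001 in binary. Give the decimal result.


100000011100100 + 10000000110001 = 110000100010101 = 24853

24853


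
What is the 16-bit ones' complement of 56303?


56303 ^ 65535 = 9232

9232


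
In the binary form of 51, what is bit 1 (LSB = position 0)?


0b110011, position 1 = 1

1


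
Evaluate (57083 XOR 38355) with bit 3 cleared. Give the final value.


Step 1: 57083 ^ 38355 = 19240
Step 2: 19240 & ~(1 << 3) = 19232

19232


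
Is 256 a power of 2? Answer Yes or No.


0b100000000. Only one bit set => Yes

Yes


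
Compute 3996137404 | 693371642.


0b11101110001100000011011110111100 | 0b101001010101000000001011111010 = 0b11101111011101000011011111111110 = 4017371134

4017371134


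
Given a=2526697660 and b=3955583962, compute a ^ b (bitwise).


2526697660 ^ 3955583962 = 2103391078

2103391078


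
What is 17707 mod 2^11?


17707 & 2047 = 1323

1323


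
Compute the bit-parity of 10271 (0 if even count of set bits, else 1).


0b10100000011111 has 7 ones => parity 1

1


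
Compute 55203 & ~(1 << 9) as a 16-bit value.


55203 & ~(1 << 9) = 54691

54691


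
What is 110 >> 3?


0b1101110 >> 3 = 0b1101 = 13

13


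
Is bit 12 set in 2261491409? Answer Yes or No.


0b10000110110010111001111011010001, bit 12 = 1. Yes

Yes


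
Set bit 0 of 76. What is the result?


76 | (1 << 0) = 76 | 1 = 77

77


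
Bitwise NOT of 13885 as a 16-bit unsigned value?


~0b11011000111101 = 0b1100100111000010 = 51650 (16-bit unsigned)

51650


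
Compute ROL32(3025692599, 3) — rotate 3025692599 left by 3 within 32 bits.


Rotate 0b10110100010110000110011110110111 left by 3 (32-bit) = 0b10100010110000110011110110111101 = 2730704317

2730704317


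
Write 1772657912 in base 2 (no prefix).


1772657912 = 1101001101010001001110011111000 in binary

1101001101010001001110011111000


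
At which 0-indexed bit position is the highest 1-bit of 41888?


0b1010001110100000. Highest set bit at position 15

15


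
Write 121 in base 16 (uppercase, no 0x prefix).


121 = 79 hex

79


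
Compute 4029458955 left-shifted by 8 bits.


0b11110000001011001010101000001011 << 8 = 0b1111000000101100101010100000101100000000 = 1031541492480

1031541492480


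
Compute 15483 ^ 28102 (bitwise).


0b11110001111011 ^ 0b110110111000110 = 0b101000110111101 = 20925

20925


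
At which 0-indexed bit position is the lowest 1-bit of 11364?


0b10110001100100. Lowest set bit at position 2

2


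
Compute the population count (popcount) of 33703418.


0b10000000100100010111111010 has 11 set bits

11


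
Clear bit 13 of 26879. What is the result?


26879 & ~(1 << 13) = 18687

18687


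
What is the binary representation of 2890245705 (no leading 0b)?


2890245705 = 10101100010001011010011001001001 in binary

10101100010001011010011001001001


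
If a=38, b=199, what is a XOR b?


38 ^ 199 = 225

225


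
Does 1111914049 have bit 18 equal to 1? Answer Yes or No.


0b1000010010001100111011001000001, bit 18 = 1. Yes

Yes


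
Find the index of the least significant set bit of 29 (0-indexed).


0b11101. Lowest set bit at position 0

0


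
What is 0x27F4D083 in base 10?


27F4D083 hex = 670355587 decimal

670355587


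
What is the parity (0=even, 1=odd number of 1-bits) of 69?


0b1000101 has 3 ones => parity 1

1


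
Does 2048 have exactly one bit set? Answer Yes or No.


0b100000000000. Only one bit set => Yes

Yes


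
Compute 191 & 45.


0b10111111 & 0b101101 = 0b101101 = 45

45


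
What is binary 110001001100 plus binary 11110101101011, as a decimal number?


110001001100 + 11110101101011 = 100100110110111 = 18871

18871


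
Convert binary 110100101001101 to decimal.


110100101001101 in decimal = 26957

26957


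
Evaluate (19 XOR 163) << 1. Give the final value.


Step 1: 19 ^ 163 = 176
Step 2: 176 << 1 = 352

352


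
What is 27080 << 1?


0b110100111001000 << 1 = 0b1101001110010000 = 54160

54160


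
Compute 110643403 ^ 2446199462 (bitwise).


0b110100110000100100011001011 ^ 0b10010001110011100000101010100110 = 0b10010111010101100100001001101101 = 2539012717

2539012717


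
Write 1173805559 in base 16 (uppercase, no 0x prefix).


1173805559 = 45F6D9F7 hex

45F6D9F7


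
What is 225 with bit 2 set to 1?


225 | (1 << 2) = 225 | 4 = 229

229


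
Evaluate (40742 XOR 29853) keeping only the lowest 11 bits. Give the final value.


Step 1: 40742 ^ 29853 = 60347
Step 2: 60347 & 2047 = 955

955


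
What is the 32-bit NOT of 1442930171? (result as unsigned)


~0b1010110000000010101110111111011 = 0b10101001111111101010001000000100 = 2852037124 (32-bit unsigned)

2852037124


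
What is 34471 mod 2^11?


34471 & 2047 = 1703

1703


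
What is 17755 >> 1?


0b100010101011011 >> 1 = 0b10001010101101 = 8877

8877


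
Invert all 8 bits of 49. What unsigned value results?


49 ^ 255 = 206

206


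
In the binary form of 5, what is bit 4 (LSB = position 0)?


0b101, position 4 = 0

0


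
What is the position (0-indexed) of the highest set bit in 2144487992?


0b1111111110100100100101000111000. Highest set bit at position 30

30


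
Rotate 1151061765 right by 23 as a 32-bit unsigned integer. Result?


Rotate 0b1000100100110111100111100000101 right by 23 (32-bit) = 0b110111100111100000101010001001 = 933104265

933104265


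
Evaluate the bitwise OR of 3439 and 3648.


0b110101101111 | 0b111001000000 = 0b111101101111 = 3951

3951


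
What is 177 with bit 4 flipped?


177 ^ (1 << 4) = 177 ^ 16 = 161

161


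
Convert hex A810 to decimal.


A810 hex = 43024 decimal

43024


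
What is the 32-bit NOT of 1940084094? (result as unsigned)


~0b1110011101000110101010101111110 = 0b10001100010111001010101010000001 = 2354883201 (32-bit unsigned)

2354883201


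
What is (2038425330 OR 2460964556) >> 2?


Step 1: 2038425330 | 2460964556 = 4227856126
Step 2: 4227856126 >> 2 = 1056964031

1056964031


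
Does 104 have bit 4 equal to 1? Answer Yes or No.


0b1101000, bit 4 = 0. No

No


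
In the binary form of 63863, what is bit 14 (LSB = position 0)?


0b1111100101110111, position 14 = 1

1


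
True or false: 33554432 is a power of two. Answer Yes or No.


0b10000000000000000000000000. Only one bit set => Yes

Yes


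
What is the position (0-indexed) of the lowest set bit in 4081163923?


0b11110011010000011001111010010011. Lowest set bit at position 0

0


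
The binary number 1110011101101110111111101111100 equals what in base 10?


1110011101101110111111101111100 in decimal = 1941405564

1941405564


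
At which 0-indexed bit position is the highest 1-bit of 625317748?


0b100101010001011001011101110100. Highest set bit at position 29

29


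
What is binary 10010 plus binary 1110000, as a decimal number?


10010 + 1110000 = 10000010 = 130

130


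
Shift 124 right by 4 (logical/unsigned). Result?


0b1111100 >> 4 = 0b111 = 7

7


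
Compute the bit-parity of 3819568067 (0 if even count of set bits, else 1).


0b11100011101010011111101111000011 has 20 ones => parity 0

0


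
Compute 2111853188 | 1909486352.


0b1111101111000000101001010000100 | 0b1110001110100000111001100010000 = 0b1111101111100000111001110010100 = 2112910228

2112910228


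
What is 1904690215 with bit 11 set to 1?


1904690215 | (1 << 11) = 1904690215 | 2048 = 1904692263

1904692263


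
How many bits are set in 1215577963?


0b1001000011101000011111101101011 has 17 set bits

17


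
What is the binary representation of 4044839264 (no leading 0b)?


4044839264 = 11110001000101110101100101100000 in binary

11110001000101110101100101100000


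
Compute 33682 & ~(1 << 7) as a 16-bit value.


33682 & ~(1 << 7) = 33554

33554


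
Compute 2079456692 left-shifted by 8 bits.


0b1111011111100011111110110110100 << 8 = 0b111101111110001111111011011010000000000 = 532340913152

532340913152


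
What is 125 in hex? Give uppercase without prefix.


125 = 7D hex

7D


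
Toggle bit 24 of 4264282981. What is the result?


4264282981 ^ (1 << 24) = 4264282981 ^ 16777216 = 4281060197

4281060197


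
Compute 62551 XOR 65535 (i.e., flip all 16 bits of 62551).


62551 ^ 65535 = 2984

2984


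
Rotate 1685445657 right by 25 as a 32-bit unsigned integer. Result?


Rotate 0b1100100011101011101110000011001 right by 25 (32-bit) = 0b111010111011100000110010110010 = 988679346

988679346


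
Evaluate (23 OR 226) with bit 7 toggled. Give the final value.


Step 1: 23 | 226 = 247
Step 2: 247 ^ (1 << 7) = 247 ^ 128 = 119

119


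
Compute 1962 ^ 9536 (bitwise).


0b11110101010 ^ 0b10010101000000 = 0b10001011101010 = 8938

8938


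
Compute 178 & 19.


0b10110010 & 0b10011 = 0b10010 = 18

18


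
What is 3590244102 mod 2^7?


3590244102 & 127 = 6

6


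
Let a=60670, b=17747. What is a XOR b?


60670 ^ 17747 = 43437

43437


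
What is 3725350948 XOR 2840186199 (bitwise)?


0b11011110000011000101100000100100 ^ 0b10101001010010011100110101010111 = 0b1110111010001011001010101110011 = 2001048947

2001048947


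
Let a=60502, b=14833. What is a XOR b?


60502 ^ 14833 = 54695

54695


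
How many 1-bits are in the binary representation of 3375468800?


0b11001001001100011001000100000000 has 10 set bits

10


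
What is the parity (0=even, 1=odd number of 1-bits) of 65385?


0b1111111101101001 has 12 ones => parity 0

0


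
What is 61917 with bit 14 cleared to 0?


61917 & ~(1 << 14) = 45533

45533


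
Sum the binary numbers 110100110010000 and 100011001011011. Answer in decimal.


110100110010000 + 100011001011011 = 1010111111101011 = 45035

45035


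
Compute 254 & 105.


0b11111110 & 0b1101001 = 0b1101000 = 104

104


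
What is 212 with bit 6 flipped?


212 ^ (1 << 6) = 212 ^ 64 = 148

148


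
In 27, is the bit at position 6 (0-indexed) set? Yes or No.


0b11011, bit 6 = 0. No

No


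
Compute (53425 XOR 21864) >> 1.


Step 1: 53425 ^ 21864 = 34265
Step 2: 34265 >> 1 = 17132

17132


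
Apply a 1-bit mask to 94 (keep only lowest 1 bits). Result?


94 & 1 = 0

0


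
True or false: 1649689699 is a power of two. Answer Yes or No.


0b1100010010101000100010001100011. Multiple bits set => No

No


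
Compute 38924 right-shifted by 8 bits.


0b1001100000001100 >> 8 = 0b10011000 = 152

152


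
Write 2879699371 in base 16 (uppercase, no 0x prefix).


2879699371 = ABA4B9AB hex

ABA4B9AB


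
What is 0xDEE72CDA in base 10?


DEE72CDA hex = 3739692250 decimal

3739692250


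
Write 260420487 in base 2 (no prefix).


260420487 = 1111100001011011001110000111 in binary

1111100001011011001110000111


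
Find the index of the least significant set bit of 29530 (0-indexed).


0b111001101011010. Lowest set bit at position 1

1


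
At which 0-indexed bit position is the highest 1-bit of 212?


0b11010100. Highest set bit at position 7

7


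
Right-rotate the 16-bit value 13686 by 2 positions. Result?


Rotate 0b11010101110110 right by 2 (16-bit) = 0b1000110101011101 = 36189

36189


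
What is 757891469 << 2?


0b101101001011001000000110001101 << 2 = 0b10110100101100100000011000110100 = 3031565876

3031565876


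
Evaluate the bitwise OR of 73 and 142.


0b1001001 | 0b10001110 = 0b11001111 = 207

207


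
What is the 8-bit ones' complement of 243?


243 ^ 255 = 12

12


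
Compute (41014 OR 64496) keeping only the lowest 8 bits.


Step 1: 41014 | 64496 = 64502
Step 2: 64502 & 255 = 246

246


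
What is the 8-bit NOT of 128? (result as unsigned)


~0b10000000 = 0b1111111 = 127 (8-bit unsigned)

127


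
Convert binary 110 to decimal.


110 in decimal = 6

6


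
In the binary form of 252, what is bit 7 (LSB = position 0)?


0b11111100, position 7 = 1

1


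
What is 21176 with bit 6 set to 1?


21176 | (1 << 6) = 21176 | 64 = 21240

21240


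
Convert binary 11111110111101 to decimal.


11111110111101 in decimal = 16317

16317


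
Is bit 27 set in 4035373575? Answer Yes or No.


0b11110000100001101110101000000111, bit 27 = 0. No

No


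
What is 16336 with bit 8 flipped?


16336 ^ (1 << 8) = 16336 ^ 256 = 16080

16080


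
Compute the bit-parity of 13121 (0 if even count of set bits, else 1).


0b11001101000001 has 6 ones => parity 0

0


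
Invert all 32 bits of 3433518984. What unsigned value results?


3433518984 ^ 4294967295 = 861448311

861448311


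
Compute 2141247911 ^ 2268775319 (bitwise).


0b1111111101000001101100110100111 ^ 0b10000111001110101100001110010111 = 0b11111000100110100001101000110000 = 4170848816

4170848816


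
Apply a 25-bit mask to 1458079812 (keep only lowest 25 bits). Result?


1458079812 & 33554431 = 15239236

15239236


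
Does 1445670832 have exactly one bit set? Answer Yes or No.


0b1010110001010110010111110110000. Multiple bits set => No

No


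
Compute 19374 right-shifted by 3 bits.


0b100101110101110 >> 3 = 0b100101110101 = 2421

2421


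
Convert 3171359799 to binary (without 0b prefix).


3171359799 = 10111101000001110001110000110111 in binary

10111101000001110001110000110111


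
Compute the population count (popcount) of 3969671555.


0b11101100100111000110000110000011 has 15 set bits

15


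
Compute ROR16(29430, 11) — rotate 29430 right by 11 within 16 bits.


Rotate 0b111001011110110 right by 11 (16-bit) = 0b101111011001110 = 24270

24270


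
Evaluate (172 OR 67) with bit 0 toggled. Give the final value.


Step 1: 172 | 67 = 239
Step 2: 239 ^ (1 << 0) = 239 ^ 1 = 238

238


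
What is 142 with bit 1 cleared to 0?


142 & ~(1 << 1) = 140

140


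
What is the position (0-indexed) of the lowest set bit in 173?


0b10101101. Lowest set bit at position 0

0


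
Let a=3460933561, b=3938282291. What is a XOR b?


3460933561 ^ 3938282291 = 620022922

620022922


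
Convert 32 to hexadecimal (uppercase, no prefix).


32 = 20 hex

20


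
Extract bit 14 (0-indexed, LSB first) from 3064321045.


0b10110110101001011101010000010101, position 14 = 1

1


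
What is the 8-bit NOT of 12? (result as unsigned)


~0b1100 = 0b11110011 = 243 (8-bit unsigned)

243


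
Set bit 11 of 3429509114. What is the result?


3429509114 | (1 << 11) = 3429509114 | 2048 = 3429511162

3429511162


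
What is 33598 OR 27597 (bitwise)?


0b1000001100111110 | 0b110101111001101 = 0b1110101111111111 = 60415

60415


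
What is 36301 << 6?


0b1000110111001101 << 6 = 0b1000110111001101000000 = 2323264

2323264


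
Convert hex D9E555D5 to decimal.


D9E555D5 hex = 3655685589 decimal

3655685589


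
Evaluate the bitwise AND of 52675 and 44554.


0b1100110111000011 & 0b1010111000001010 = 0b1000110000000010 = 35842

35842


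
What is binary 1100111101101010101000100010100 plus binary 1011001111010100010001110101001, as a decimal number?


1100111101101010101000100010100 + 1011001111010100010001110101001 = 11000001100111110111010010111101 = 3248452797

3248452797


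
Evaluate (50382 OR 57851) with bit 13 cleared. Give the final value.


Step 1: 50382 | 57851 = 58879
Step 2: 58879 & ~(1 << 13) = 50687

50687


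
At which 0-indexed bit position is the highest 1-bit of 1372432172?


0b1010001110011011010011100101100. Highest set bit at position 30

30


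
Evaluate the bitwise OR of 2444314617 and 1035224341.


0b10010001101100010100011111111001 | 0b111101101101000100010100010101 = 0b10111101101101010100011111111101 = 3182774269

3182774269


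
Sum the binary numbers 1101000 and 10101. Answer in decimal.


1101000 + 10101 = 1111101 = 125

125


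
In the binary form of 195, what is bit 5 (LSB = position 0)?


0b11000011, position 5 = 0

0


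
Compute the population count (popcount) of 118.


0b1110110 has 5 set bits

5


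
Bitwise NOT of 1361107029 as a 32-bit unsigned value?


~0b1010001001000001101100001010101 = 0b10101110110111110010011110101010 = 2933860266 (32-bit unsigned)

2933860266


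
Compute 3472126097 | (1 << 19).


3472126097 | (1 << 19) = 3472126097 | 524288 = 3472650385

3472650385


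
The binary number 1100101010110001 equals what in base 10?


1100101010110001 in decimal = 51889

51889


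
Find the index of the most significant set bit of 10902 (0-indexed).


0b10101010010110. Highest set bit at position 13

13


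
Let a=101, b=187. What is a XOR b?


101 ^ 187 = 222

222


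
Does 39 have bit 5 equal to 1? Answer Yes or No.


0b100111, bit 5 = 1. Yes

Yes


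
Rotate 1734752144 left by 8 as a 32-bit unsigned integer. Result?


Rotate 0b1100111011001100011011110010000 left by 8 (32-bit) = 0b1100110001101111001000001100111 = 1714917479

1714917479


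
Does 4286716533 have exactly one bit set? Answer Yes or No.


0b11111111100000100001101001110101. Multiple bits set => No

No


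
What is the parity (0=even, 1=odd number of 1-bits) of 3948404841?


0b11101011010101111110000001101001 has 18 ones => parity 0

0


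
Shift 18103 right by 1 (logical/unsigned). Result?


0b100011010110111 >> 1 = 0b10001101011011 = 9051

9051


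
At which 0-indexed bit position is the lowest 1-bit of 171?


0b10101011. Lowest set bit at position 0

0


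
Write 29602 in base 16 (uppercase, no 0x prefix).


29602 = 73A2 hex

73A2


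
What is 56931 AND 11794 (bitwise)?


0b1101111001100011 & 0b10111000010010 = 0b111000000010 = 3586

3586


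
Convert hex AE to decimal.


AE hex = 174 decimal

174


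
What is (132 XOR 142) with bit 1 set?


Step 1: 132 ^ 142 = 10
Step 2: 10 | (1 << 1) = 10 | 2 = 10

10


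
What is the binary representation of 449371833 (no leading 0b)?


449371833 = 11010110010001101111010111001 in binary

11010110010001101111010111001


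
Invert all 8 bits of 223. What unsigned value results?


223 ^ 255 = 32

32


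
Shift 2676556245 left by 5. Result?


0b10011111100010010000000111010101 << 5 = 0b1001111110001001000000011101010100000 = 85649799840

85649799840


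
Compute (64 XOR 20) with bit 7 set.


Step 1: 64 ^ 20 = 84
Step 2: 84 | (1 << 7) = 84 | 128 = 212

212


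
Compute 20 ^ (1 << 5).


20 ^ (1 << 5) = 20 ^ 32 = 52

52


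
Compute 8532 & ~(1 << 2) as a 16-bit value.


8532 & ~(1 << 2) = 8528

8528


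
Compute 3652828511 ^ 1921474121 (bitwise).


0b11011001101110011011110101011111 ^ 0b1110010100001110101111001001001 = 0b10101011001111101110001100010110 = 2873025302

2873025302


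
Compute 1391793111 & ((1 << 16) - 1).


1391793111 & 65535 = 5079

5079


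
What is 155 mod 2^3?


155 & 7 = 3

3


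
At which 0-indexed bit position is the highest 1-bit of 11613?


0b10110101011101. Highest set bit at position 13

13


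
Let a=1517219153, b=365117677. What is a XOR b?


1517219153 ^ 365117677 = 1336782268

1336782268


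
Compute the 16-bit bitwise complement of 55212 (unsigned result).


~0b1101011110101100 = 0b10100001010011 = 10323 (16-bit unsigned)

10323


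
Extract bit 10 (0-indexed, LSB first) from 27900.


0b110110011111100, position 10 = 1

1


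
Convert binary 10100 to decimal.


10100 in decimal = 20

20


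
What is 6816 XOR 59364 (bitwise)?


0b1101010100000 ^ 0b1110011111100100 = 0b1111110101000100 = 64836

64836


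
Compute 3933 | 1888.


0b111101011101 | 0b11101100000 = 0b111101111101 = 3965

3965


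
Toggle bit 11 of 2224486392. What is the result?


2224486392 ^ (1 << 11) = 2224486392 ^ 2048 = 2224488440

2224488440


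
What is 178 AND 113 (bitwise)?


0b10110010 & 0b1110001 = 0b110000 = 48

48


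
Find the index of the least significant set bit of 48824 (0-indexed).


0b1011111010111000. Lowest set bit at position 3

3


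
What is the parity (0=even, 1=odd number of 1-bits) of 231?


0b11100111 has 6 ones => parity 0

0


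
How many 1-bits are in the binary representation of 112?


0b1110000 has 3 set bits

3


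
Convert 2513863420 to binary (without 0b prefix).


2513863420 = 10010101110101101000001011111100 in binary

10010101110101101000001011111100


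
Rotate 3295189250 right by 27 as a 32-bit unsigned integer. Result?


Rotate 0b11000100011010001001100100000010 right by 27 (32-bit) = 0b10001101000100110010000001011000 = 2366840920

2366840920


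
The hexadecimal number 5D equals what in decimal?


5D hex = 93 decimal

93


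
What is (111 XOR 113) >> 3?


Step 1: 111 ^ 113 = 30
Step 2: 30 >> 3 = 3

3


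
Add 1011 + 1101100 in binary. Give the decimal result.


1011 + 1101100 = 1110111 = 119

119


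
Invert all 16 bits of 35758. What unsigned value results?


35758 ^ 65535 = 29777

29777


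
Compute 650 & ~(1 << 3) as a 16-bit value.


650 & ~(1 << 3) = 642

642


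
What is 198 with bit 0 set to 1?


198 | (1 << 0) = 198 | 1 = 199

199


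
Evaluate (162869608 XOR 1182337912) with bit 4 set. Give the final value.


Step 1: 162869608 ^ 1182337912 = 1338784272
Step 2: 1338784272 | (1 << 4) = 1338784272 | 16 = 1338784272

1338784272


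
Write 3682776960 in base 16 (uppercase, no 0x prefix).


3682776960 = DB82B780 hex

DB82B780


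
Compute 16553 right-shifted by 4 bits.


0b100000010101001 >> 4 = 0b10000001010 = 1034

1034


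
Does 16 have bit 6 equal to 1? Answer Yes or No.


0b10000, bit 6 = 0. No

No


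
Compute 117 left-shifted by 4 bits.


0b1110101 << 4 = 0b11101010000 = 1872

1872


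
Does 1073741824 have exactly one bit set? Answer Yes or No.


0b1000000000000000000000000000000. Only one bit set => Yes

Yes


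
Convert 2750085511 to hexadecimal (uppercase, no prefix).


2750085511 = A3EAF987 hex

A3EAF987


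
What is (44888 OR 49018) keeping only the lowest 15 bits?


Step 1: 44888 | 49018 = 49018
Step 2: 49018 & 32767 = 16250

16250


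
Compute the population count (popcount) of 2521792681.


0b10010110010011111000000010101001 has 14 set bits

14


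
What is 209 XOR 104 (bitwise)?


0b11010001 ^ 0b1101000 = 0b10111001 = 185

185


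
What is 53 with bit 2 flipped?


53 ^ (1 << 2) = 53 ^ 4 = 49

49


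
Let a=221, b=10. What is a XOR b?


221 ^ 10 = 215

215


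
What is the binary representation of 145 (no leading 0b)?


145 = 10010001 in binary

10010001


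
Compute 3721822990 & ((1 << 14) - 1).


3721822990 & 16383 = 782

782


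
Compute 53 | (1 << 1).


53 | (1 << 1) = 53 | 2 = 55

55


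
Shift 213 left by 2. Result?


0b11010101 << 2 = 0b1101010100 = 852

852


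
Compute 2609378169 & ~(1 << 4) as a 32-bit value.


2609378169 & ~(1 << 4) = 2609378153

2609378153


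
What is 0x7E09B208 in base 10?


7E09B208 hex = 2114564616 decimal

2114564616


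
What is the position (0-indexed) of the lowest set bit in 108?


0b1101100. Lowest set bit at position 2

2


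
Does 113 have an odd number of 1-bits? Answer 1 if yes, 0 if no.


0b1110001 has 4 ones => parity 0

0


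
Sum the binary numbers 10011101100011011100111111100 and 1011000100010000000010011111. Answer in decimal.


10011101100011011100111111100 + 1011000100010000000010011111 = 11110110000101011101010011011 = 516078235

516078235


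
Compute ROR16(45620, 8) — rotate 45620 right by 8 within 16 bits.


Rotate 0b1011001000110100 right by 8 (16-bit) = 0b11010010110010 = 13490

13490


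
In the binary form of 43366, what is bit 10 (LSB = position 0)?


0b1010100101100110, position 10 = 0

0


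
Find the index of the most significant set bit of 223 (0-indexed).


0b11011111. Highest set bit at position 7

7


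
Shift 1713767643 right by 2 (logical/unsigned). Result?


0b1100110001001100000010011011011 >> 2 = 0b11001100010011000000100110110 = 428441910

428441910


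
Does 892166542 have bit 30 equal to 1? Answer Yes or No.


0b110101001011010110000110001110, bit 30 = 0. No

No


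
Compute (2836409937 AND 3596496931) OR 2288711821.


Step 1: 2836409937 & 3596496931 = 2148540417
Step 2: 2148540417 | 2288711821 = 2289760397

2289760397


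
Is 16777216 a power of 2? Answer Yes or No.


0b1000000000000000000000000. Only one bit set => Yes

Yes


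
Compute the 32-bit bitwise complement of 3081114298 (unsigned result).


~0b10110111101001100001001010111010 = 0b1001000010110011110110101000101 = 1213852997 (32-bit unsigned)

1213852997


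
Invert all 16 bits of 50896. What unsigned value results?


50896 ^ 65535 = 14639

14639


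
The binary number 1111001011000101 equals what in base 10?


1111001011000101 in decimal = 62149

62149


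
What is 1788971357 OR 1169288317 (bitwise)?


0b1101010101000011000100101011101 | 0b1000101101100011110110001111101 = 0b1101111101100011110110101111101 = 1873931645

1873931645


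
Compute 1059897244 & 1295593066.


0b111111001011001011111110011100 & 0b1001101001110010010111001101010 = 0b1101001010000010111000001000 = 220737032

220737032


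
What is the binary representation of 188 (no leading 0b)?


188 = 10111100 in binary

10111100


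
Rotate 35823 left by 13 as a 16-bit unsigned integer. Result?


Rotate 0b1000101111101111 left by 13 (16-bit) = 0b1111000101111101 = 61821

61821


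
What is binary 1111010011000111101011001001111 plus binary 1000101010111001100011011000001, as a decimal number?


1111010011000111101011001001111 + 1000101010111001100011011000001 = 10111111110000001001110100010000 = 3217071376

3217071376


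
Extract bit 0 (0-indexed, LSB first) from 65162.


0b1111111010001010, position 0 = 0

0


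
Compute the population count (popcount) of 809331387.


0b110000001111010110101010111011 has 17 set bits

17


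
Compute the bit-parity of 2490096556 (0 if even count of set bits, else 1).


0b10010100011010111101101110101100 has 18 ones => parity 0

0


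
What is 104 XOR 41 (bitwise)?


0b1101000 ^ 0b101001 = 0b1000001 = 65

65


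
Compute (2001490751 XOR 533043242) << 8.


Step 1: 2001490751 ^ 533043242 = 1753860885
Step 2: 1753860885 << 8 = 448988386560

448988386560


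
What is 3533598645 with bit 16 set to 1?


3533598645 | (1 << 16) = 3533598645 | 65536 = 3533664181

3533664181


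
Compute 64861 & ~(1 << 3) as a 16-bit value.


64861 & ~(1 << 3) = 64853

64853


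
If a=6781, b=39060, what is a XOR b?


6781 ^ 39060 = 33513

33513


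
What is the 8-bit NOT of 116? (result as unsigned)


~0b1110100 = 0b10001011 = 139 (8-bit unsigned)

139


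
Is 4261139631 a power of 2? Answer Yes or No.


0b11111101111110111101010010101111. Multiple bits set => No

No


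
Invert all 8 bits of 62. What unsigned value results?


62 ^ 255 = 193

193


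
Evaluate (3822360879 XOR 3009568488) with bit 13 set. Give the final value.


Step 1: 3822360879 ^ 3009568488 = 1354155975
Step 2: 1354155975 | (1 << 13) = 1354155975 | 8192 = 1354164167

1354164167


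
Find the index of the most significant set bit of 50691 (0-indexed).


0b1100011000000011. Highest set bit at position 15

15


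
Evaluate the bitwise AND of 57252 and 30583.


0b1101111110100100 & 0b111011101110111 = 0b101011100100100 = 22308

22308


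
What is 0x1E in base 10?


1E hex = 30 decimal

30


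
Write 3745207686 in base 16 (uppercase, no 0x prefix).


3745207686 = DF3B5586 hex

DF3B5586


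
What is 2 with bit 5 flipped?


2 ^ (1 << 5) = 2 ^ 32 = 34

34


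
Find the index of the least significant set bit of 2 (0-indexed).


0b10. Lowest set bit at position 1

1


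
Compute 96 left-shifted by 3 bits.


0b1100000 << 3 = 0b1100000000 = 768

768


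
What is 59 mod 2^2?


59 & 3 = 3

3


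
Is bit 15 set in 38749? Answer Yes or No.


0b1001011101011101, bit 15 = 1. Yes

Yes


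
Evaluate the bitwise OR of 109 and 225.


0b1101101 | 0b11100001 = 0b11101101 = 237

237


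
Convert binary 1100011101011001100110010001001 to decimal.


1100011101011001100110010001001 in decimal = 1672268937

1672268937


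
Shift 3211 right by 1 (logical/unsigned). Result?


0b110010001011 >> 1 = 0b11001000101 = 1605

1605


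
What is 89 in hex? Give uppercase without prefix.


89 = 59 hex

59


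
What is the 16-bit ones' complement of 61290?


61290 ^ 65535 = 4245

4245


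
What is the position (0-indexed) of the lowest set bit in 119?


0b1110111. Lowest set bit at position 0

0


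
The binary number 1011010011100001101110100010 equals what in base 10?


1011010011100001101110100010 in decimal = 189668258

189668258


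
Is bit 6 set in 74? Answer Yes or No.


0b1001010, bit 6 = 1. Yes

Yes


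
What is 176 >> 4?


0b10110000 >> 4 = 0b1011 = 11

11


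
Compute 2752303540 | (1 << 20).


2752303540 | (1 << 20) = 2752303540 | 1048576 = 2753352116

2753352116


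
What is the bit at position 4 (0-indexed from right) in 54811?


0b1101011000011011, position 4 = 1

1


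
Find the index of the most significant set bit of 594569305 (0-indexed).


0b100011011100000110100001011001. Highest set bit at position 29

29


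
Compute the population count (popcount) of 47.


0b101111 has 5 set bits

5


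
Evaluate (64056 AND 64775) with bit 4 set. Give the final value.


Step 1: 64056 & 64775 = 63488
Step 2: 63488 | (1 << 4) = 63488 | 16 = 63504

63504


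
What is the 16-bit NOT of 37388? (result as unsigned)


~0b1001001000001100 = 0b110110111110011 = 28147 (16-bit unsigned)

28147


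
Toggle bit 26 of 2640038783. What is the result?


2640038783 ^ (1 << 26) = 2640038783 ^ 67108864 = 2572929919

2572929919


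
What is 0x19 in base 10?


19 hex = 25 decimal

25


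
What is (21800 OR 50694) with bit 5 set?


Step 1: 21800 | 50694 = 55086
Step 2: 55086 | (1 << 5) = 55086 | 32 = 55086

55086


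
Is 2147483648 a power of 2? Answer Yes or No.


0b10000000000000000000000000000000. Only one bit set => Yes

Yes


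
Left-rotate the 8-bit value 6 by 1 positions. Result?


Rotate 0b110 left by 1 (8-bit) = 0b1100 = 12

12


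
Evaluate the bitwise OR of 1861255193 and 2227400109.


0b1101110111100001000000000011001 | 0b10000100110000110110110110101101 = 0b11101110111100111110110110111101 = 4008963517

4008963517


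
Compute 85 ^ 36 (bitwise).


0b1010101 ^ 0b100100 = 0b1110001 = 113

113


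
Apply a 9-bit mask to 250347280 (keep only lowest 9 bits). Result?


250347280 & 511 = 272

272


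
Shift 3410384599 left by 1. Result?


0b11001011010001100101011011010111 << 1 = 0b110010110100011001010110110101110 = 6820769198

6820769198


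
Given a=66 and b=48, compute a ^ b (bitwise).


66 ^ 48 = 114

114


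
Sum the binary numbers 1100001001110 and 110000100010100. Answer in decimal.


1100001001110 + 110000100010100 = 111100101100010 = 31074

31074


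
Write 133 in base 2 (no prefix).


133 = 10000101 in binary

10000101


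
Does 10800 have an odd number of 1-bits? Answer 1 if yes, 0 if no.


0b10101000110000 has 5 ones => parity 1

1


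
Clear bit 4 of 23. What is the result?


23 & ~(1 << 4) = 7

7


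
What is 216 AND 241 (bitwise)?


0b11011000 & 0b11110001 = 0b11010000 = 208

208


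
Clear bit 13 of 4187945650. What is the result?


4187945650 & ~(1 << 13) = 4187937458

4187937458


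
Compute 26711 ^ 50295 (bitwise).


0b110100001010111 ^ 0b1100010001110111 = 0b1010110000100000 = 44064

44064


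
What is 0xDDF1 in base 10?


DDF1 hex = 56817 decimal

56817


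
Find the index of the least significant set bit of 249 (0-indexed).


0b11111001. Lowest set bit at position 0

0


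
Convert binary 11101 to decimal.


11101 in decimal = 29

29


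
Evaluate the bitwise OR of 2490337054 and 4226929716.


0b10010100011011111000011100011110 | 0b11111011111100011101010000110100 = 0b11111111111111111101011100111110 = 4294956862

4294956862


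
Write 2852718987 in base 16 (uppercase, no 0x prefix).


2852718987 = AA09098B hex

AA09098B


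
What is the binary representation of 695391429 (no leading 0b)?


695391429 = 101001011100101101010011000101 in binary

101001011100101101010011000101


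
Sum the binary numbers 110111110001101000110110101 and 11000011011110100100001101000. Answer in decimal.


110111110001101000110110101 + 11000011011110100100001101000 = 11111011010000001101000011101 = 526916125

526916125


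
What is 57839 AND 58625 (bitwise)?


0b1110000111101111 & 0b1110010100000001 = 0b1110000100000001 = 57601

57601


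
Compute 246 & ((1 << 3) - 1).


246 & 7 = 6

6


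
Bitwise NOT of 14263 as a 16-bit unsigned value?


~0b11011110110111 = 0b1100100001001000 = 51272 (16-bit unsigned)

51272


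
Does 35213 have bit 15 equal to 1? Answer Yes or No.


0b1000100110001101, bit 15 = 1. Yes

Yes


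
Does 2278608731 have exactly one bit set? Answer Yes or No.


0b10000111110100001100111101011011. Multiple bits set => No

No


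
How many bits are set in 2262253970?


0b10000110110101110100000110010010 has 14 set bits

14


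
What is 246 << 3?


0b11110110 << 3 = 0b11110110000 = 1968

1968


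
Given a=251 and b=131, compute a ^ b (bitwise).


251 ^ 131 = 120

120


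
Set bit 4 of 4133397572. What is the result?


4133397572 | (1 << 4) = 4133397572 | 16 = 4133397588

4133397588


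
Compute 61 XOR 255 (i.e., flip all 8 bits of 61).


61 ^ 255 = 194

194


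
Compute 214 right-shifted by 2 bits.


0b11010110 >> 2 = 0b110101 = 53

53


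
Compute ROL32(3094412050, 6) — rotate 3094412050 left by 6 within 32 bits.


Rotate 0b10111000011100001111101100010010 left by 6 (32-bit) = 0b11100001111101100010010101110 = 473875630

473875630


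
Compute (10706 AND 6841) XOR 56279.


Step 1: 10706 & 6841 = 2192
Step 2: 2192 ^ 56279 = 54087

54087


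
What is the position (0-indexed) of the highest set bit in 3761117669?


0b11100000001011100001100111100101. Highest set bit at position 31

31


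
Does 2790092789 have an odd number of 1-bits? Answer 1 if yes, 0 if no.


0b10100110010011010110111111110101 has 20 ones => parity 0

0


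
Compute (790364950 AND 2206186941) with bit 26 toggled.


Step 1: 790364950 & 2206186941 = 52166932
Step 2: 52166932 ^ (1 << 26) = 52166932 ^ 67108864 = 119275796

119275796


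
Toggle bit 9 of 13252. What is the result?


13252 ^ (1 << 9) = 13252 ^ 512 = 12740

12740


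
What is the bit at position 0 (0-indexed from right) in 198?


0b11000110, position 0 = 0

0


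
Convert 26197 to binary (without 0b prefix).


26197 = 110011001010101 in binary

110011001010101


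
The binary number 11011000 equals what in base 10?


11011000 in decimal = 216

216


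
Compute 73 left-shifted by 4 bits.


0b1001001 << 4 = 0b10010010000 = 1168

1168


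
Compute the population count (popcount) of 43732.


0b1010101011010100 has 8 set bits

8
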